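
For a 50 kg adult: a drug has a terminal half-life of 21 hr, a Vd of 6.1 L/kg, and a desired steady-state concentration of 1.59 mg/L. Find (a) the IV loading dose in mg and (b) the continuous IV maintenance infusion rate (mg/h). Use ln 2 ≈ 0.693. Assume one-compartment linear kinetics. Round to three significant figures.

Total Vd = 6.1 × 50 = 305.0 L
LD = Vd × C = 305.0 × 1.59 = 485.0 mg
CL = 0.693 × Vd / t½ = 0.693 × 305.0 / 21 = 10.07 L/h
Infusion rate = CL × Css = 10.07 × 1.59 = 16.01 mg/h

(a) 485 mg; (b) 16.0 mg/h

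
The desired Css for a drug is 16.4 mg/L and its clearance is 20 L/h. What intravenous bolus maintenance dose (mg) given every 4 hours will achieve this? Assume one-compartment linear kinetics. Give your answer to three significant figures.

D = CL × Css × τ = 20.00 × 16.4 × 4 = 1312 mg

1310 mg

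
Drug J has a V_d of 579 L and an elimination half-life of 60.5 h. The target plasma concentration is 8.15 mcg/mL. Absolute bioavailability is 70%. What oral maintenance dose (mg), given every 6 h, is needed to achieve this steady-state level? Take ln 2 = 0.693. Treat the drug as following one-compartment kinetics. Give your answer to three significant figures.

463 mg

CL = 0.693 × Vd / t½ = 0.693 × 579.0 / 60.5 = 6.632 L/h
D = CL × Css × τ / F = 6.632 × 8.15 × 6 / 0.7 = 463.3 mg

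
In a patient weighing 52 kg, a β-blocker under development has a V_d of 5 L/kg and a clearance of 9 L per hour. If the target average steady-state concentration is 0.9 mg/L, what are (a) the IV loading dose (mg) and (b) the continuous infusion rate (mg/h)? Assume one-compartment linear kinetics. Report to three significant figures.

Vd(total) = 52 kg × 5 L/kg = 260.0 L
Loading: fill Vd to C_target → 260.0 L × 0.9 mg/L = 234.0 mg
Infusion rate = 9.000 L/h × 0.9 mg/L = 8.100 mg/h

(a) 234 mg; (b) 8.10 mg/h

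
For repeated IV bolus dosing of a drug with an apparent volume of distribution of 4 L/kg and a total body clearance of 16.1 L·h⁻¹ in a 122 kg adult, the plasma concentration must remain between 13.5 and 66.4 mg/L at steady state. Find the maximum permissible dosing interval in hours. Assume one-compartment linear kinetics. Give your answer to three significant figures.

Total Vd = 4 × 122 = 488.0 L
k = CL / Vd = 16.10 / 488.0 = 0.03299 h⁻¹
Between IV bolus doses, concentration decays as C = C₀·e^(−kτ), so C_peak/C_trough = e^(kτ).
τ_max = ln(C_peak/C_trough) / k = ln(66.4/13.5) / 0.03299 = 1.593 / 0.03299 = 48.29 h

48.3 h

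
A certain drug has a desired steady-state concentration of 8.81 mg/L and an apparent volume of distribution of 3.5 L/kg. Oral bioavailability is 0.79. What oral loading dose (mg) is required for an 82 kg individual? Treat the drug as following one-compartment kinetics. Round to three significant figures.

Total Vd = 3.5 × 82 = 287.0 L
LD = Vd × C / F = 287.0 × 8.810 / 0.79 = 3201 mg

3200 mg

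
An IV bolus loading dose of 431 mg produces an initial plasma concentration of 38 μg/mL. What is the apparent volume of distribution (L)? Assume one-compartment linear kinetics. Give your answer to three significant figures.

11.3 L

Immediately after an IV bolus, C₀ = Dose / Vd, so Vd = Dose / C₀.
Vd = 431 / 38 = 11.34 L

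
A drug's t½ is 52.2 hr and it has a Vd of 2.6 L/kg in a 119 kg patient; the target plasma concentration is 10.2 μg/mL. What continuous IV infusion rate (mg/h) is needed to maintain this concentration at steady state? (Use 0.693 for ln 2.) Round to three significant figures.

Total Vd = 2.6 × 119 = 309.4 L
CL = ln 2 · Vd / t½ = 0.693 × 309.4 / 52.2 = 4.108 L/h
Infusion rate = CL × Css = 4.108 × 10.2 = 41.90 mg/h

41.9 mg/h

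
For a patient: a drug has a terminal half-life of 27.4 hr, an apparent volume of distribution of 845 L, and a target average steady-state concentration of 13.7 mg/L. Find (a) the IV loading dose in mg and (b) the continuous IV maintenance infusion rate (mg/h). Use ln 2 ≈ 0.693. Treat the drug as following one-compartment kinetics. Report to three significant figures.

(a) 11600 mg; (b) 293 mg/h

LD = Vd × C = 845.0 × 13.7 = 11580 mg
CL = 0.693 × Vd / t½ = 0.693 × 845.0 / 27.4 = 21.37 L/h
Infusion rate = CL × Css = 21.37 × 13.7 = 292.8 mg/h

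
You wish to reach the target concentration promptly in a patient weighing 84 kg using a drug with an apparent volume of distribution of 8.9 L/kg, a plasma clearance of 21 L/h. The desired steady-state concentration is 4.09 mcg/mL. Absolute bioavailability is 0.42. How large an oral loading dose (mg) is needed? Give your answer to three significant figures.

Vd(total) = 84 kg × 8.9 L/kg = 747.6 L
LD = Vd × C / F = 747.6 × 4.090 / 0.42 = 7280 mg

7280 mg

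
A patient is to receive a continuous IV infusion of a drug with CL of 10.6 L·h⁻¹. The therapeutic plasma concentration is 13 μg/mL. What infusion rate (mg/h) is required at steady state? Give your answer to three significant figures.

138 mg/h

Rate = CL × Css = 10.60 × 13 = 137.8 mg/h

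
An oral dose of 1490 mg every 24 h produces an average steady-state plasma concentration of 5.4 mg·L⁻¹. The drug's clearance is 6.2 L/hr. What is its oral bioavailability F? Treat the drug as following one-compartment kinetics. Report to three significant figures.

F·D/τ = CL·Css at steady state → F = CL·Css·τ / D.
F = 6.2 × 5.4 × 24 / 1490 = 0.539

0.539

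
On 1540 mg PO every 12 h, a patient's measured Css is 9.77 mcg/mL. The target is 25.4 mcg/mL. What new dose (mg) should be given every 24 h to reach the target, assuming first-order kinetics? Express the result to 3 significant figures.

For first-order elimination, Css ∝ F·D/(CL·τ); F and CL are unchanged, so Css ∝ D/τ.
D₂ = D₁ × (Css,target / Css,current) × (τ₂/τ₁) = 1540 × (25.4/9.77) × (24/12) = 8007 mg

8010 mg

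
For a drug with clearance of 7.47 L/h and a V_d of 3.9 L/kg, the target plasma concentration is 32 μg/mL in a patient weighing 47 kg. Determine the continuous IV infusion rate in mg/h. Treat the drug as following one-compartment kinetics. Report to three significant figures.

Rate = CL × Css = 7.470 × 32 = 239.0 mg/h

239 mg/h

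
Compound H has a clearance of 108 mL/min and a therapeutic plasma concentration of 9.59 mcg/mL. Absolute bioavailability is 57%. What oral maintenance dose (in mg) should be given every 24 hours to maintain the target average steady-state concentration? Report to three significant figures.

CL = 108 mL/min × 60/1000 = 6.480 L/h
D = CL × Css × τ / F = 6.480 × 9.59 × 24 / 0.57 = 2617 mg

2620 mg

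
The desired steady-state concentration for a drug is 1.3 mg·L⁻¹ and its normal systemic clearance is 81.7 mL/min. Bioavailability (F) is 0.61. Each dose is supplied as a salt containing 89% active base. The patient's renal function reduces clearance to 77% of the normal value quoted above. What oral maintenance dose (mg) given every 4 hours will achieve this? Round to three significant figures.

36.2 mg

Convert clearance: 81.7 mL/min × 60 min/h ÷ 1000 mL/L = 4.902 L/h
Patient clearance = 0.77 × 4.902 = 3.775 L/h
D = CL × Css × τ / F / S = 3.775 × 1.3 × 4 / 0.61 / 0.89 = 36.16 mg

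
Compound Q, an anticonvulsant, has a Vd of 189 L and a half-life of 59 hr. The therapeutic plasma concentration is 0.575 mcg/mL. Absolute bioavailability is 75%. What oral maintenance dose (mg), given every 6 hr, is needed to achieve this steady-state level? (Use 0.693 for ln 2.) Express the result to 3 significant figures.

k = 0.693/59 = 0.01175 h⁻¹, so CL = k·Vd = 0.01175 × 189.0 = 2.221 L/h
D = CL × Css × τ / F = 2.221 × 0.575 × 6 / 0.75 = 10.22 mg

10.2 mg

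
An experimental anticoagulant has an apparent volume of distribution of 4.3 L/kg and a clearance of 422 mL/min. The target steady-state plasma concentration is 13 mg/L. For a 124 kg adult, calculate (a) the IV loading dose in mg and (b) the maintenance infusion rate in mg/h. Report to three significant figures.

(a) 6930 mg; (b) 329 mg/h

Vd = 4.3 L/kg × 124 kg = 533.2 L
Loading dose = Vd × C = 533.2 × 13 = 6932 mg
Convert clearance: 422 mL/min × 60 min/h ÷ 1000 mL/L = 25.32 L/h
Infusion rate = 25.32 L/h × 13 mg/L = 329.2 mg/h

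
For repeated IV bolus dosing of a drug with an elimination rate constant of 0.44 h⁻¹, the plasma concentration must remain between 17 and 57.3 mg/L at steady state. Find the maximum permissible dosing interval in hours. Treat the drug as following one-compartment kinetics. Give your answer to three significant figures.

Between IV bolus doses, concentration decays as C = C₀·e^(−kτ), so C_peak/C_trough = e^(kτ).
τ_max = ln(C_peak/C_trough) / k = ln(57.3/17) / 0.4400 = 1.215 / 0.4400 = 2.761 h

2.76 h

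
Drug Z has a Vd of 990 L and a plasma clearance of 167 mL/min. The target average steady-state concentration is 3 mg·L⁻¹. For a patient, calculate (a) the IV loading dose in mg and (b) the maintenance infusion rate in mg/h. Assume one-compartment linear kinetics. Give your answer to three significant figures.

Loading: fill Vd to C_target → 990.0 L × 3 mg/L = 2970 mg
CL = 167 mL/min = 167 × 0.06 = 10.02 L/h
Maintenance: replace elimination → rate = CL × Css = 10.02 × 3 = 30.06 mg/h

(a) 2970 mg; (b) 30.1 mg/h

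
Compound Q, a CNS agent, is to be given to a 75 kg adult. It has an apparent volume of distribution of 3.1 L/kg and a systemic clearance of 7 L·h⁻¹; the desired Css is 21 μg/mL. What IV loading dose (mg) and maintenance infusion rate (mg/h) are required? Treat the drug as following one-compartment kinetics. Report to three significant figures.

(a) 4880 mg; (b) 147 mg/h

Total Vd = 3.1 × 75 = 232.5 L
Loading: fill Vd to C_target → 232.5 L × 21 mg/L = 4883 mg
Infusion rate = 7.000 L/h × 21 mg/L = 147.0 mg/h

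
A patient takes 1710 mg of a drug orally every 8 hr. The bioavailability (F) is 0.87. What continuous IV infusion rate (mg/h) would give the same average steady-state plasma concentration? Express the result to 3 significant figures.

186 mg/h

Equivalent systemic input: infusion rate = F·D/τ.
Rate = 0.87 × 1710 / 8 = 186.0 mg/h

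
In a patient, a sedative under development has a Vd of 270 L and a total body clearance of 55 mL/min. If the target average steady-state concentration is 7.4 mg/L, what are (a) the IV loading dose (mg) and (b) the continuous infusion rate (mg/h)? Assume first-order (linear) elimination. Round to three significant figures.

(a) 2000 mg; (b) 24.4 mg/h

Loading dose = Vd × C = 270.0 × 7.4 = 1998 mg
Convert clearance: 55 mL/min × 60 min/h ÷ 1000 mL/L = 3.300 L/h
Maintenance: replace elimination → rate = CL × Css = 3.300 × 7.4 = 24.42 mg/h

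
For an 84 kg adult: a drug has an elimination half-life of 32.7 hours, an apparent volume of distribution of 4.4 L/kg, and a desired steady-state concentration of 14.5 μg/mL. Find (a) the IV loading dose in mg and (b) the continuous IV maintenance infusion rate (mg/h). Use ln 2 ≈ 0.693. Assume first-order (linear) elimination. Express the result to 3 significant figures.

(a) 5360 mg; (b) 114 mg/h

Total Vd = 4.4 × 84 = 369.6 L
LD = Vd × C = 369.6 × 14.5 = 5359 mg
CL = 0.693 × Vd / t½ = 0.693 × 369.6 / 32.7 = 7.833 L/h
Infusion rate = CL × Css = 7.833 × 14.5 = 113.6 mg/h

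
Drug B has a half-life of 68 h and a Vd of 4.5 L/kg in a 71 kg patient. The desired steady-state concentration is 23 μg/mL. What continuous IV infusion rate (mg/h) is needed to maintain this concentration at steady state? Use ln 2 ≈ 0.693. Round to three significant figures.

Vd = 4.5 L/kg × 71 kg = 319.5 L
CL = 0.693 × Vd / t½ = 0.693 × 319.5 / 68 = 3.256 L/h
Infusion rate = CL × Css = 3.256 × 23 = 74.89 mg/h

74.9 mg/h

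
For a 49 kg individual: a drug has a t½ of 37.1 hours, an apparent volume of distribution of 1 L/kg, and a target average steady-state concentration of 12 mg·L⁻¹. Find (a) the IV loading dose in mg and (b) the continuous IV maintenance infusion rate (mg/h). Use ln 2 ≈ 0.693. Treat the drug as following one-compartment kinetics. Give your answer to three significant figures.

Vd = 1 L/kg × 49 kg = 49.00 L
LD = Vd × C = 49.00 × 12 = 588.0 mg
CL = 0.693 × Vd / t½ = 0.693 × 49.00 / 37.1 = 0.9153 L/h
Infusion rate = CL × Css = 0.9153 × 12 = 10.98 mg/h

(a) 588 mg; (b) 11.0 mg/h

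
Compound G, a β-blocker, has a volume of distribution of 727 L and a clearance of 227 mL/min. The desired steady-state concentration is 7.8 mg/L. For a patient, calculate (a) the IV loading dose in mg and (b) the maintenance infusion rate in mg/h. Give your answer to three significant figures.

(a) 5670 mg; (b) 106 mg/h

Loading: fill Vd to C_target → 727.0 L × 7.8 mg/L = 5671 mg
CL = 227 mL/min = 227 × 0.06 = 13.62 L/h
Infusion rate = 13.62 L/h × 7.8 mg/L = 106.2 mg/h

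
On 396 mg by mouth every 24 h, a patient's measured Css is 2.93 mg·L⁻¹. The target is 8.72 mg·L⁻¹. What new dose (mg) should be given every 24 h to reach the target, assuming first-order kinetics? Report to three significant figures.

1180 mg

With linear kinetics, Css is proportional to dose rate (D/τ) at fixed clearance.
D₂ = D₁ × (Css,target / Css,current) = 396 × 8.72/2.93 = 1179 mg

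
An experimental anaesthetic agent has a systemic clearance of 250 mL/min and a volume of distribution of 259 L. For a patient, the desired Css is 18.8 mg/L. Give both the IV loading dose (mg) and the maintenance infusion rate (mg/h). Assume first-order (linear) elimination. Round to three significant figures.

Loading: fill Vd to C_target → 259.0 L × 18.8 mg/L = 4869 mg
Convert clearance: 250 mL/min × 60 min/h ÷ 1000 mL/L = 15.00 L/h
Maintenance infusion rate = CL × Css = 15.00 × 18.8 = 282.0 mg/h

(a) 4870 mg; (b) 282 mg/h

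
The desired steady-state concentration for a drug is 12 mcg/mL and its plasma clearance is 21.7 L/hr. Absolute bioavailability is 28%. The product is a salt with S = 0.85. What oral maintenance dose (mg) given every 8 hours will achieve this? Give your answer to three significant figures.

8750 mg

At steady state, dose per interval replaces the amount cleared in that interval: F·S·D/τ = CL·Css.
D = CL × Css × τ / F / S = 21.70 × 12 × 8 / 0.28 / 0.85 = 8753 mg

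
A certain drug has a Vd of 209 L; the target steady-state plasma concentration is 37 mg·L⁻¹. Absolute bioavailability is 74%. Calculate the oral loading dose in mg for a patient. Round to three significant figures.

10500 mg

LD = Vd × C / F = 209.0 × 37.00 / 0.74 = 10450 mg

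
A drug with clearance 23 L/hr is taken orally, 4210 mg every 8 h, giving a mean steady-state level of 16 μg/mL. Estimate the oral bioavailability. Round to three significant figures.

0.699

F·D/τ = CL·Css at steady state → F = CL·Css·τ / D.
F = 23 × 16 × 8 / 4210 = 0.699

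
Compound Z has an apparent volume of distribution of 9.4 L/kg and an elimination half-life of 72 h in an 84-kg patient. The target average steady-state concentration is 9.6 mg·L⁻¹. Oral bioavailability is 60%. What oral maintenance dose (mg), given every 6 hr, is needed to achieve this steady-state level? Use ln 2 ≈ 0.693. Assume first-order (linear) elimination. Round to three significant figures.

Total Vd = 9.4 × 84 = 789.6 L
CL = ln 2 · Vd / t½ = 0.693 × 789.6 / 72 = 7.600 L/h
D = CL × Css × τ / F = 7.600 × 9.6 × 6 / 0.6 = 729.6 mg

730 mg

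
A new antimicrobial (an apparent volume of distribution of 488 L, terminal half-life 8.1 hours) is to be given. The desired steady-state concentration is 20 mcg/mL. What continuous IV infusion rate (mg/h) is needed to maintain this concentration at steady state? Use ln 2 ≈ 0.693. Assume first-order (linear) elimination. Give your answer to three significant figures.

CL = ln 2 · Vd / t½ = 0.693 × 488.0 / 8.1 = 41.75 L/h
Infusion rate = CL × Css = 41.75 × 20 = 835.0 mg/h

835 mg/h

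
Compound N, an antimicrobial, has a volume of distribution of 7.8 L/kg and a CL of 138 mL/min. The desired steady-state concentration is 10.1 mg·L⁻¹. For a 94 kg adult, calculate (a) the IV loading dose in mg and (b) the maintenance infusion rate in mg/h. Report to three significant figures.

(a) 7410 mg; (b) 83.6 mg/h

Vd(total) = 94 kg × 7.8 L/kg = 733.2 L
Loading dose = Vd × C = 733.2 × 10.1 = 7405 mg
Convert clearance: 138 mL/min × 60 min/h ÷ 1000 mL/L = 8.280 L/h
Infusion rate = 8.280 L/h × 10.1 mg/L = 83.63 mg/h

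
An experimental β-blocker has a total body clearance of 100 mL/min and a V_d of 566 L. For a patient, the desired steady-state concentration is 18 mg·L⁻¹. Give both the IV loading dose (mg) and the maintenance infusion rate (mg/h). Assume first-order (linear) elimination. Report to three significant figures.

Loading dose = Vd × C = 566.0 × 18 = 10190 mg
CL = 100 mL/min = 100 × 0.06 = 6.000 L/h
Maintenance infusion rate = CL × Css = 6.000 × 18 = 108.0 mg/h

(a) 10200 mg; (b) 108 mg/h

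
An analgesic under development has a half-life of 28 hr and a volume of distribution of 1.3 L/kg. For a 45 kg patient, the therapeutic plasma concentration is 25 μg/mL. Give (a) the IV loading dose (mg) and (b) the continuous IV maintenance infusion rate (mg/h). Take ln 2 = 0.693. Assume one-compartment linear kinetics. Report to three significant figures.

Total Vd = 1.3 × 45 = 58.50 L
LD = Vd × C = 58.50 × 25 = 1463 mg
CL = 0.693 × Vd / t½ = 0.693 × 58.50 / 28 = 1.448 L/h
Infusion rate = CL × Css = 1.448 × 25 = 36.20 mg/h

(a) 1460 mg; (b) 36.2 mg/h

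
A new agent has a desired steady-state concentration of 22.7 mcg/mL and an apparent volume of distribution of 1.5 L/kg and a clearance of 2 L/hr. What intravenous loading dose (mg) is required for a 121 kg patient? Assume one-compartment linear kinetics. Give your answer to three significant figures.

4120 mg

Total Vd = 1.5 × 121 = 181.5 L
Loading dose depends on Vd (not clearance): it fills the distribution volume.
LD = Vd × C = 181.5 × 22.70 = 4120 mg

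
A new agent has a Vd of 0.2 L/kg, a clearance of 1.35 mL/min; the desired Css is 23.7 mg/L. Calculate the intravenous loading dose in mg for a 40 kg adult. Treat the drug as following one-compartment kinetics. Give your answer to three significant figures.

190 mg

Vd = 0.2 L/kg × 40 kg = 8.000 L
LD = Vd × C = 8.000 × 23.70 = 189.6 mg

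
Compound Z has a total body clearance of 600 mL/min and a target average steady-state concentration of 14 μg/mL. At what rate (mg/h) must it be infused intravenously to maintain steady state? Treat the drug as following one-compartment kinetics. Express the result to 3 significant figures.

CL = 600 mL/min = 600 × 0.06 = 36.00 L/h
At steady state, infusion rate equals elimination rate: rate in = CL × Css.
Rate = CL × Css = 36.00 × 14 = 504.0 mg/h

504 mg/h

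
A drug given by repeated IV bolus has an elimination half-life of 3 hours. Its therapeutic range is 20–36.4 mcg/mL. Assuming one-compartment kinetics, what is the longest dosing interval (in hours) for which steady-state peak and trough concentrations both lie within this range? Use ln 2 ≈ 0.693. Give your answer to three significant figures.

k = 0.693 / t½ = 0.693 / 3 = 0.2310 h⁻¹
Between IV bolus doses, concentration decays as C = C₀·e^(−kτ), so C_peak/C_trough = e^(kτ).
τ_max = ln(C_peak/C_trough) / k = ln(36.4/20) / 0.2310 = 0.5988 / 0.2310 = 2.592 h

2.59 h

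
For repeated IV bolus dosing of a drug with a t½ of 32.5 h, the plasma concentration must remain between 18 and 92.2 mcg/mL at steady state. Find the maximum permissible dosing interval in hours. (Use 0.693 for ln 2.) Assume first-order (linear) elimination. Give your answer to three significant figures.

k = 0.693 / t½ = 0.693 / 32.5 = 0.02132 h⁻¹
Between IV bolus doses, concentration decays as C = C₀·e^(−kτ), so C_peak/C_trough = e^(kτ).
τ_max = ln(C_peak/C_trough) / k = ln(92.2/18) / 0.02132 = 1.634 / 0.02132 = 76.64 h

76.6 h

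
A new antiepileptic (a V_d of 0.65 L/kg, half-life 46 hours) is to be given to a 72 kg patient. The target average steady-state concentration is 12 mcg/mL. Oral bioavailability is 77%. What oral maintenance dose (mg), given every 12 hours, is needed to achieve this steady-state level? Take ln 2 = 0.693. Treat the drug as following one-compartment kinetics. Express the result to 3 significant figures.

Vd(total) = 72 kg × 0.65 L/kg = 46.80 L
CL = ln 2 · Vd / t½ = 0.693 × 46.80 / 46 = 0.7051 L/h
D = CL × Css × τ / F = 0.7051 × 12 × 12 / 0.77 = 131.9 mg

132 mg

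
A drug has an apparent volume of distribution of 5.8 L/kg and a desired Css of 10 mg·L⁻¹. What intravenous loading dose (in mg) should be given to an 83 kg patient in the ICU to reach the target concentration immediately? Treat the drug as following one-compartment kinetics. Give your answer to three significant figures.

Vd = 5.8 L/kg × 83 kg = 481.4 L
The loading dose fills Vd to the target concentration.
LD = Vd × C = 481.4 × 10.00 = 4814 mg

4810 mg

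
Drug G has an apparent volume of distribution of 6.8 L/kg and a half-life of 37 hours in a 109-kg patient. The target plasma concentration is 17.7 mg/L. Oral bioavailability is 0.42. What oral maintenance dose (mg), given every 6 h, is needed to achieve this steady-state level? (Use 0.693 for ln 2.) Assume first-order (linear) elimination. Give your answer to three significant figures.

3510 mg

Vd(total) = 109 kg × 6.8 L/kg = 741.2 L
CL = ln 2 · Vd / t½ = 0.693 × 741.2 / 37 = 13.88 L/h
D = CL × Css × τ / F = 13.88 × 17.7 × 6 / 0.42 = 3510 mg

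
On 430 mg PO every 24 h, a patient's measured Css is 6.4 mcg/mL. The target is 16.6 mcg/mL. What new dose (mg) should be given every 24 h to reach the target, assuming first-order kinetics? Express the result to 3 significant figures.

With linear kinetics, Css is proportional to dose rate (D/τ) at fixed clearance.
D₂ = D₁ × (Css,target / Css,current) = 430 × 16.6/6.4 = 1115 mg

1120 mg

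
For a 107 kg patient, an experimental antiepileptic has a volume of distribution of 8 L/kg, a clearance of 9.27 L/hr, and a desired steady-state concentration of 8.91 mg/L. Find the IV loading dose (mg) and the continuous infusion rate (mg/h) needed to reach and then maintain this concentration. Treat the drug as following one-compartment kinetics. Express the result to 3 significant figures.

Vd(total) = 107 kg × 8 L/kg = 856.0 L
Loading dose = Vd × C = 856.0 × 8.91 = 7627 mg
Maintenance: replace elimination → rate = CL × Css = 9.270 × 8.91 = 82.60 mg/h

(a) 7630 mg; (b) 82.6 mg/h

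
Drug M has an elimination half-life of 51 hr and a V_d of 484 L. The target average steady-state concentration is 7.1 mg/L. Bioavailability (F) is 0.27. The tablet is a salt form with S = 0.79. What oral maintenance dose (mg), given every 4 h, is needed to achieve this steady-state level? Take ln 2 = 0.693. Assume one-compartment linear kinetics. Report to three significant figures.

k = 0.693/51 = 0.01359 h⁻¹, so CL = k·Vd = 0.01359 × 484.0 = 6.578 L/h
D = CL × Css × τ / F / S = 6.578 × 7.1 × 4 / 0.27 / 0.79 = 875.8 mg

876 mg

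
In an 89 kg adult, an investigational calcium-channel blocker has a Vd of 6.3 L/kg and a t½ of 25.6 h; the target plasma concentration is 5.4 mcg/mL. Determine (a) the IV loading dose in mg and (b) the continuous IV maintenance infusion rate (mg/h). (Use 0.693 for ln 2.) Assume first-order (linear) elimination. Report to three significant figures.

(a) 3030 mg; (b) 82.0 mg/h

Vd(total) = 89 kg × 6.3 L/kg = 560.7 L
LD = Vd × C = 560.7 × 5.4 = 3028 mg
CL = 0.693 × Vd / t½ = 0.693 × 560.7 / 25.6 = 15.18 L/h
Infusion rate = CL × Css = 15.18 × 5.4 = 81.97 mg/h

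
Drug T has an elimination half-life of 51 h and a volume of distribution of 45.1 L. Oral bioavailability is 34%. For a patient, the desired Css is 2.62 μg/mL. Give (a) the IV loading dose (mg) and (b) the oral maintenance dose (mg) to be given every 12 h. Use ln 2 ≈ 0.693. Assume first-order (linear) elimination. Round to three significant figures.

LD = Vd × C = 45.10 × 2.62 = 118.2 mg
CL = 0.693 × Vd / t½ = 0.693 × 45.10 / 51 = 0.6128 L/h
D = CL × Css × τ / F = 0.6128 × 2.62 × 12 / 0.34 = 56.67 mg

(a) 118 mg; (b) 56.7 mg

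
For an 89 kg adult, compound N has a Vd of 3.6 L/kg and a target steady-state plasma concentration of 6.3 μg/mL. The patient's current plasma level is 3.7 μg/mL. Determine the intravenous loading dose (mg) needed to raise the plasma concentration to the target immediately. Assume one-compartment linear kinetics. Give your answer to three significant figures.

833 mg

Total Vd = 3.6 × 89 = 320.4 L
Concentration deficit ΔC = 6.3 − 3.7 = 2.600 mg/L
LD = Vd × ΔC = 320.4 × 2.600 = 833.0 mg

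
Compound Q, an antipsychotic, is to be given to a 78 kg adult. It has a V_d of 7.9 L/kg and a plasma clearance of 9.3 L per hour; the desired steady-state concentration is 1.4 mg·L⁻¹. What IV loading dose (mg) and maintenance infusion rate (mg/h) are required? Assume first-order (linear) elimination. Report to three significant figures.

(a) 863 mg; (b) 13.0 mg/h

Vd = 7.9 L/kg × 78 kg = 616.2 L
LD = Vd · C_target = 616.2 × 1.4 = 862.7 mg
Maintenance: replace elimination → rate = CL × Css = 9.300 × 1.4 = 13.02 mg/h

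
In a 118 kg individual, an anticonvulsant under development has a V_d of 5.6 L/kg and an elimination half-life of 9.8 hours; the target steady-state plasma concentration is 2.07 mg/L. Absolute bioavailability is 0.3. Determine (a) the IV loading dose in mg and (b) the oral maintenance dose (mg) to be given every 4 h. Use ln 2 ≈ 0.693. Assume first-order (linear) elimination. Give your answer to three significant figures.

(a) 1370 mg; (b) 1290 mg

Vd = 5.6 L/kg × 118 kg = 660.8 L
LD = Vd × C = 660.8 × 2.07 = 1368 mg
CL = 0.693 × Vd / t½ = 0.693 × 660.8 / 9.8 = 46.73 L/h
D = CL × Css × τ / F = 46.73 × 2.07 × 4 / 0.3 = 1290 mg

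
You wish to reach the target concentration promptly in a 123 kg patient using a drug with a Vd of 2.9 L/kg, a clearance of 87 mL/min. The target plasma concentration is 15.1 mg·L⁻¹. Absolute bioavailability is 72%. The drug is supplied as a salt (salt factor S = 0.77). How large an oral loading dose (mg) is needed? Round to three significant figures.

9720 mg

Vd = 2.9 L/kg × 123 kg = 356.7 L
LD = Vd × C / F / S = 356.7 × 15.10 / 0.72 / 0.77 = 9715 mg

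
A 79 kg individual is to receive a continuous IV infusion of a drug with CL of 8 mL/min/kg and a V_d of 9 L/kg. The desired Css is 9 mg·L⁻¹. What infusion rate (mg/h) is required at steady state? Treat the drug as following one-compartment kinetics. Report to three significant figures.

341 mg/h

CL = 8 mL/min/kg × 79 kg = 632.0 mL/min = 632.0 × 60/1000 = 37.92 L/h
R₀ = 37.92 × 9 = 341.3 mg/h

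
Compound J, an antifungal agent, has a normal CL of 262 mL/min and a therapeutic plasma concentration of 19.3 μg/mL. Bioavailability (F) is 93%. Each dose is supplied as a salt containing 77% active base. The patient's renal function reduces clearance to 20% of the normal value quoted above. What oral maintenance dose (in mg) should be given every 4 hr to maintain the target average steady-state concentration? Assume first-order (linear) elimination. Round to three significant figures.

339 mg

CL = 262 mL/min = 262 × 0.06 = 15.72 L/h
Patient clearance = 0.2 × 15.72 = 3.144 L/h
D = CL × Css × τ / F / S = 3.144 × 19.3 × 4 / 0.93 / 0.77 = 338.9 mg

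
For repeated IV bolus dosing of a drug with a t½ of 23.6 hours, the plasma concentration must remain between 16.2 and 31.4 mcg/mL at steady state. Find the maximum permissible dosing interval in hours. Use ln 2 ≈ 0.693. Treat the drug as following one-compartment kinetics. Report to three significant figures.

k = 0.693 / t½ = 0.693 / 23.6 = 0.02936 h⁻¹
Between IV bolus doses, concentration decays as C = C₀·e^(−kτ), so C_peak/C_trough = e^(kτ).
τ_max = ln(C_peak/C_trough) / k = ln(31.4/16.2) / 0.02936 = 0.6618 / 0.02936 = 22.54 h

22.5 h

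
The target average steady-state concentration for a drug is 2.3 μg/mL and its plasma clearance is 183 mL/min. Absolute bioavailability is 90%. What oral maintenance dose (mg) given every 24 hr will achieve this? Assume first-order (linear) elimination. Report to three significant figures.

CL = 183 mL/min = 183 × 0.06 = 10.98 L/h
D = CL × Css × τ / F = 10.98 × 2.3 × 24 / 0.9 = 673.4 mg

673 mg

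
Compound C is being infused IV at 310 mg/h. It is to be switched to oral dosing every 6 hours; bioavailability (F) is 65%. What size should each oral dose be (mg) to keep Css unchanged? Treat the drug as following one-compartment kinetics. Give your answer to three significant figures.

To maintain the same Css, the systemic dosing rate must be unchanged: F·D/τ = infusion rate.
D = rate × τ / F = 310 × 6 / 0.65 = 2862 mg

2860 mg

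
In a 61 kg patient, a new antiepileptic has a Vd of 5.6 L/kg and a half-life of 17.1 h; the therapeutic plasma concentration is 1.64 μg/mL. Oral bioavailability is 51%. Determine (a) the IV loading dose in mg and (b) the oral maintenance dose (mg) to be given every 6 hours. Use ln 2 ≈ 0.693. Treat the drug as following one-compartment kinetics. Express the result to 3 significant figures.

(a) 560 mg; (b) 267 mg

Vd = 5.6 L/kg × 61 kg = 341.6 L
LD = Vd × C = 341.6 × 1.64 = 560.2 mg
CL = 0.693 × Vd / t½ = 0.693 × 341.6 / 17.1 = 13.84 L/h
D = CL × Css × τ / F = 13.84 × 1.64 × 6 / 0.51 = 267.0 mg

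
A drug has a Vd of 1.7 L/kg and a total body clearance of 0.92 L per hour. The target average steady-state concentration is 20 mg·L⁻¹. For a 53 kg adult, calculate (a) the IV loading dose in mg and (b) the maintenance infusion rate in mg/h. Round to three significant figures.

(a) 1800 mg; (b) 18.4 mg/h

Vd = 1.7 L/kg × 53 kg = 90.10 L
Loading dose = Vd × C = 90.10 × 20 = 1802 mg
Maintenance infusion rate = CL × Css = 0.9200 × 20 = 18.40 mg/h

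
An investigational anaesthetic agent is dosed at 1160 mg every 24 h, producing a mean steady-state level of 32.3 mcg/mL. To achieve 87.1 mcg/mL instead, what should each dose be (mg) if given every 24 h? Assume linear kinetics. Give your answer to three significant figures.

3130 mg

For first-order elimination, Css ∝ F·D/(CL·τ); F and CL are unchanged, so Css ∝ D/τ.
D₂ = D₁ × (Css,target / Css,current) = 1160 × 87.1/32.3 = 3128 mg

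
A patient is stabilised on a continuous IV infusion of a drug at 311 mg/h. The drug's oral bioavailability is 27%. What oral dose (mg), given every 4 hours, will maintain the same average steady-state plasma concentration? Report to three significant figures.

To maintain the same Css, the systemic dosing rate must be unchanged: F·D/τ = infusion rate.
D = rate × τ / F = 311 × 4 / 0.27 = 4607 mg

4610 mg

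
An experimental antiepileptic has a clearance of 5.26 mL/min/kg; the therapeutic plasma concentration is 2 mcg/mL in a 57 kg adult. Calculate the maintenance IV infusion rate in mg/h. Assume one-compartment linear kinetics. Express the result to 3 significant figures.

36.0 mg/h

CL = 5.26 mL/min/kg × 57 kg = 299.8 mL/min = 299.8 × 60/1000 = 17.99 L/h
R₀ = 17.99 × 2 = 35.98 mg/h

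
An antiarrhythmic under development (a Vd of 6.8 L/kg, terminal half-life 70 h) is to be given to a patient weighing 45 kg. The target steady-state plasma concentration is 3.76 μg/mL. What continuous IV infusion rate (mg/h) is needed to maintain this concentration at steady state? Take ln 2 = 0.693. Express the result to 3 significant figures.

11.4 mg/h

Vd = 6.8 L/kg × 45 kg = 306.0 L
k = 0.693/70 = 0.009900 h⁻¹, so CL = k·Vd = 0.009900 × 306.0 = 3.029 L/h
Infusion rate = CL × Css = 3.029 × 3.76 = 11.39 mg/h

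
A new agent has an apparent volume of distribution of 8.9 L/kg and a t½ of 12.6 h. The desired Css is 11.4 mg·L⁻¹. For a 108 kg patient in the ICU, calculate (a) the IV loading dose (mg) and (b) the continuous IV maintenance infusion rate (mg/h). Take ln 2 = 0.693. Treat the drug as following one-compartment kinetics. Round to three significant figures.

(a) 11000 mg; (b) 603 mg/h

Vd = 8.9 L/kg × 108 kg = 961.2 L
LD = Vd × C = 961.2 × 11.4 = 10960 mg
CL = 0.693 × Vd / t½ = 0.693 × 961.2 / 12.6 = 52.87 L/h
Infusion rate = CL × Css = 52.87 × 11.4 = 602.7 mg/h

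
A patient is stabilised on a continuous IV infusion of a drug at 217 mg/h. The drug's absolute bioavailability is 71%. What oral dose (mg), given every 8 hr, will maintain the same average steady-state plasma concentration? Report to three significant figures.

2450 mg

To maintain the same Css, the systemic dosing rate must be unchanged: F·D/τ = infusion rate.
D = rate × τ / F = 217 × 8 / 0.71 = 2445 mg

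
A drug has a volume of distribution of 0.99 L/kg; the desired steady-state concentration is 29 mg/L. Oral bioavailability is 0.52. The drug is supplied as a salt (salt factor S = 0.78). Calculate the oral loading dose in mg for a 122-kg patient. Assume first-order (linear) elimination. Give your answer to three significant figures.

Vd = 0.99 L/kg × 122 kg = 120.8 L
The loading dose fills Vd to the target concentration.
LD = Vd × C / F / S = 120.8 × 29.00 / 0.52 / 0.78 = 8637 mg

8640 mg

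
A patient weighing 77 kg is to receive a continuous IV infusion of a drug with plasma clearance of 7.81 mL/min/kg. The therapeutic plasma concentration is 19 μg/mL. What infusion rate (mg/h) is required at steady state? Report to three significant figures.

686 mg/h

CL = 7.81 mL/min/kg × 77 kg = 601.4 mL/min = 601.4 × 60/1000 = 36.08 L/h
Rate = CL × Css = 36.08 × 19 = 685.5 mg/h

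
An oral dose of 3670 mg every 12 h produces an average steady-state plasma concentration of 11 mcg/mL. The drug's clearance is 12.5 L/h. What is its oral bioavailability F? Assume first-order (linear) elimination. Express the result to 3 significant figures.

0.450

F·D/τ = CL·Css at steady state → F = CL·Css·τ / D.
F = 12.5 × 11 × 12 / 3670 = 0.450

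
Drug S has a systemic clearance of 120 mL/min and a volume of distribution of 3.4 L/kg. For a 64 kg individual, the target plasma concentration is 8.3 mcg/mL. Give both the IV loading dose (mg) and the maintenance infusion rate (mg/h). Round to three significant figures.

(a) 1810 mg; (b) 59.8 mg/h

Vd = 3.4 L/kg × 64 kg = 217.6 L
Loading: fill Vd to C_target → 217.6 L × 8.3 mg/L = 1806 mg
Convert clearance: 120 mL/min × 60 min/h ÷ 1000 mL/L = 7.200 L/h
Infusion rate = 7.200 L/h × 8.3 mg/L = 59.76 mg/h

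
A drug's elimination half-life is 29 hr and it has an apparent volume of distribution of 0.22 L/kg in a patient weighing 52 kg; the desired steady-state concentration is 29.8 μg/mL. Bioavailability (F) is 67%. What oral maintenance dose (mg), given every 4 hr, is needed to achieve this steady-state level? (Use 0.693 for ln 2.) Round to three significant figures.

Total Vd = 0.22 × 52 = 11.44 L
CL = 0.693 × Vd / t½ = 0.693 × 11.44 / 29 = 0.2734 L/h
D = CL × Css × τ / F = 0.2734 × 29.8 × 4 / 0.67 = 48.64 mg

48.6 mg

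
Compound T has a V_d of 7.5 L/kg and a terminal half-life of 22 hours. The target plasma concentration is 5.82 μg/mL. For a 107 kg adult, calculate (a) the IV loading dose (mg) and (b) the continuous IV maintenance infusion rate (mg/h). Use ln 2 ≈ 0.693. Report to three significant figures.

(a) 4670 mg; (b) 147 mg/h

Vd = 7.5 L/kg × 107 kg = 802.5 L
LD = Vd × C = 802.5 × 5.82 = 4671 mg
CL = 0.693 × Vd / t½ = 0.693 × 802.5 / 22 = 25.28 L/h
Infusion rate = CL × Css = 25.28 × 5.82 = 147.1 mg/h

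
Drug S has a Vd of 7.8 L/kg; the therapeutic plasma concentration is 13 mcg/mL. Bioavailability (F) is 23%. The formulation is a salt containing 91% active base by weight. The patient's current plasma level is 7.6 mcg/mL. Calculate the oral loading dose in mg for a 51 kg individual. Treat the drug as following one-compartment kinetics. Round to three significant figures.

Vd(total) = 51 kg × 7.8 L/kg = 397.8 L
The loading dose fills Vd to the target concentration.
Concentration deficit ΔC = 13 − 7.6 = 5.400 mg/L
LD = Vd × ΔC / F / S = 397.8 × 5.400 / 0.23 / 0.91 = 10260 mg

10300 mg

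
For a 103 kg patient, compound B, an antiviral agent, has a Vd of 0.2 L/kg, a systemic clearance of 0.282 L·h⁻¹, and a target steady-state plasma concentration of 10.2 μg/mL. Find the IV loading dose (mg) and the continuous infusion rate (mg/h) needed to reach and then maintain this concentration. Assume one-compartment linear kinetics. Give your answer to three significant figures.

(a) 210 mg; (b) 2.88 mg/h

Total Vd = 0.2 × 103 = 20.60 L
LD = Vd · C_target = 20.60 × 10.2 = 210.1 mg
Infusion rate = 0.2820 L/h × 10.2 mg/L = 2.876 mg/h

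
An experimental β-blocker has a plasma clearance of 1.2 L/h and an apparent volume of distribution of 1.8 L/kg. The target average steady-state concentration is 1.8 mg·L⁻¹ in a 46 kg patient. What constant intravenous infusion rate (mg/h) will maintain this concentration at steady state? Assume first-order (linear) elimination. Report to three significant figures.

2.16 mg/h

Vd does not affect the maintenance rate; only clearance governs steady-state input.
R₀ = 1.200 × 1.8 = 2.160 mg/h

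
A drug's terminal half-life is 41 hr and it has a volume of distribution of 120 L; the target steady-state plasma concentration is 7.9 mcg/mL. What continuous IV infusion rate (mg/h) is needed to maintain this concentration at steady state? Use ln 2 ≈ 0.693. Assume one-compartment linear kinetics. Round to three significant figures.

CL = 0.693 × Vd / t½ = 0.693 × 120.0 / 41 = 2.028 L/h
Infusion rate = CL × Css = 2.028 × 7.9 = 16.02 mg/h

16.0 mg/h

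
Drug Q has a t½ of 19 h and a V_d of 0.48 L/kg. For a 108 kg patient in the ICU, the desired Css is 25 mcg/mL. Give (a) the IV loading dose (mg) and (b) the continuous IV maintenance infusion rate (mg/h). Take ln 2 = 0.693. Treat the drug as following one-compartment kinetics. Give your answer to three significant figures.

Vd = 0.48 L/kg × 108 kg = 51.84 L
LD = Vd × C = 51.84 × 25 = 1296 mg
CL = 0.693 × Vd / t½ = 0.693 × 51.84 / 19 = 1.891 L/h
Infusion rate = CL × Css = 1.891 × 25 = 47.28 mg/h

(a) 1300 mg; (b) 47.3 mg/h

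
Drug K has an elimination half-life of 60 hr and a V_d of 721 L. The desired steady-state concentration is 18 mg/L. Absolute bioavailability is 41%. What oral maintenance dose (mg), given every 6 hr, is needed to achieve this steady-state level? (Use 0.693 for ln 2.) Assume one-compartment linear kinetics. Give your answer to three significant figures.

CL = ln 2 · Vd / t½ = 0.693 × 721.0 / 60 = 8.328 L/h
D = CL × Css × τ / F = 8.328 × 18 × 6 / 0.41 = 2194 mg

2190 mg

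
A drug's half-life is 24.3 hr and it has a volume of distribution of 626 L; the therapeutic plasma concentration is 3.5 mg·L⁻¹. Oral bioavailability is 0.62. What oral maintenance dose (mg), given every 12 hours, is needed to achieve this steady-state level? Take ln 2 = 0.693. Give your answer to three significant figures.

CL = 0.693 × Vd / t½ = 0.693 × 626.0 / 24.3 = 17.85 L/h
D = CL × Css × τ / F = 17.85 × 3.5 × 12 / 0.62 = 1209 mg

1210 mg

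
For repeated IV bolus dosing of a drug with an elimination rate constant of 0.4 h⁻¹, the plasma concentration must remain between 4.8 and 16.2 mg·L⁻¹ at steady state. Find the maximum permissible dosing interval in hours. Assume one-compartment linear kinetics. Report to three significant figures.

Between IV bolus doses, concentration decays as C = C₀·e^(−kτ), so C_peak/C_trough = e^(kτ).
τ_max = ln(C_peak/C_trough) / k = ln(16.2/4.8) / 0.4000 = 1.216 / 0.4000 = 3.040 h

3.04 h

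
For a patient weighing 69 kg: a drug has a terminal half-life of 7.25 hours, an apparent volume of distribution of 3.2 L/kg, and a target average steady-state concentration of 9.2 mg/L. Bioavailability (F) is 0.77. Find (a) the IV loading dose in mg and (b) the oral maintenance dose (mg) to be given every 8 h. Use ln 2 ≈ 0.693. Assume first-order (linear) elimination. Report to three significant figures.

Total Vd = 3.2 × 69 = 220.8 L
LD = Vd × C = 220.8 × 9.2 = 2031 mg
CL = 0.693 × Vd / t½ = 0.693 × 220.8 / 7.25 = 21.11 L/h
D = CL × Css × τ / F = 21.11 × 9.2 × 8 / 0.77 = 2018 mg

(a) 2030 mg; (b) 2020 mg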